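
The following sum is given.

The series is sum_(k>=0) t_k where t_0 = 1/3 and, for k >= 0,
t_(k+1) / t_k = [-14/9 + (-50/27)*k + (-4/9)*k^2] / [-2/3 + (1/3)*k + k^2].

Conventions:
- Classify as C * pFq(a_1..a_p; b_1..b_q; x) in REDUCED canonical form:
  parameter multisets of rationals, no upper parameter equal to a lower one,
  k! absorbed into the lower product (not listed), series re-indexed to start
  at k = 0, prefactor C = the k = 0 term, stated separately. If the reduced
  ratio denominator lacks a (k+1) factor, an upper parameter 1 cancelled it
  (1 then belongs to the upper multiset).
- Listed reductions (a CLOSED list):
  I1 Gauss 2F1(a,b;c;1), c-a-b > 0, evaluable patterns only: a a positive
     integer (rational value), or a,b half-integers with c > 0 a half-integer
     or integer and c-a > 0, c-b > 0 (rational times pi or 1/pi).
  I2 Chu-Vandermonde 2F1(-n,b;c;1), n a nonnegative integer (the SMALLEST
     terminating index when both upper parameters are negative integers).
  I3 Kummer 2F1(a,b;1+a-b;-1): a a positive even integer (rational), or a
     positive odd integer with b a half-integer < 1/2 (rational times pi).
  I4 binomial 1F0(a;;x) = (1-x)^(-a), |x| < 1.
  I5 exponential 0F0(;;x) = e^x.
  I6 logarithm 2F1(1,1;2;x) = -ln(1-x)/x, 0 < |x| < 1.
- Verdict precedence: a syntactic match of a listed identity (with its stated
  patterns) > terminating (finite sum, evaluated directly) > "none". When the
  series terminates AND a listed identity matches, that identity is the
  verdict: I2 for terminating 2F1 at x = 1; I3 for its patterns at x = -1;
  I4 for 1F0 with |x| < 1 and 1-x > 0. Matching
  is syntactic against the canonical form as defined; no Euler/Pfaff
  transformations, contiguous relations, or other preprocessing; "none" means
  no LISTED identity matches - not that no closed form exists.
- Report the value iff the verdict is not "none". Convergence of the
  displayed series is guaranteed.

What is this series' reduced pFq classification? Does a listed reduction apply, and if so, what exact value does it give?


With C = 1/3: the canonical form is 2F1(7/6, 3; -2/3; -4/9). Verdict: none. Every listed pattern misses the 2F1 form at -4/9, upper {7/6, 3}.

The tell: with t_0 = 1/3, the expanded ratio factors over Q; C = 1/3, roots give parameters.
Ratio: r(k) = (-4/9) * (k+7/6) (k+3) / [(k-2/3) (k+1)] ; factor over Q: parameters, x = (-4/9), and C = 1/3.


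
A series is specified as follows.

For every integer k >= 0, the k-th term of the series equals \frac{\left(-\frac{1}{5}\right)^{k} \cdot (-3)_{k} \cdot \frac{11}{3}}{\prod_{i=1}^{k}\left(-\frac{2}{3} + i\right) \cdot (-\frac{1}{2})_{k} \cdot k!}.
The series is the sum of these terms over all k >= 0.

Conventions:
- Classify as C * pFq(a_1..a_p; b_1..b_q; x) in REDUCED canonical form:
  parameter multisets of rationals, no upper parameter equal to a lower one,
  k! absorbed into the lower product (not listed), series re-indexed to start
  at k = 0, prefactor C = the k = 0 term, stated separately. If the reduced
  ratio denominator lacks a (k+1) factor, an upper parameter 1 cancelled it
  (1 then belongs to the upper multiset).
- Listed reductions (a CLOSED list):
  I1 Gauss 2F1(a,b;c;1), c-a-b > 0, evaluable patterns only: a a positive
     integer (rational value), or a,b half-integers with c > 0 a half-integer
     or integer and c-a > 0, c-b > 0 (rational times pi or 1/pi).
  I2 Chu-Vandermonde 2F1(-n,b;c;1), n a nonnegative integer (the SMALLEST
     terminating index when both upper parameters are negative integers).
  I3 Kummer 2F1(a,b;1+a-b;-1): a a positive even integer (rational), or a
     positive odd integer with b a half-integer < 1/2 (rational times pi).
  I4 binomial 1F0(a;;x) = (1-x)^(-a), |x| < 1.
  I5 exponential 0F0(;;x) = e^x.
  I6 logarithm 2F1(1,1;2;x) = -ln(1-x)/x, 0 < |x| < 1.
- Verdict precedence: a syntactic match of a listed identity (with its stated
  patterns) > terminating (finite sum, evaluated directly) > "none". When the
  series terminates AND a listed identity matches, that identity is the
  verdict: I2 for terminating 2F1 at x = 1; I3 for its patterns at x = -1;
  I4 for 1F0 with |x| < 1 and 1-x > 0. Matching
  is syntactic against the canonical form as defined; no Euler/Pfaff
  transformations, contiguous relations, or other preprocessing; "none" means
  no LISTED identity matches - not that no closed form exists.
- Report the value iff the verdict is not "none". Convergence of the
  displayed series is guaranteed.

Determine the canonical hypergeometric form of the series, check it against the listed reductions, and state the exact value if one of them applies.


Reduced: x = -\frac{1}{5}, 1F2, upper = {-3}, lower = {-\frac{1}{2}, \frac{1}{3}}, C = \frac{11}{3}. Verdict: terminating at k = 3: the factor (-3)_k kills every later term; summing the 4 survivors is exact. Value: -\frac{35618}{2625}.

The tell: t_0 = \frac{11}{3} here, and the lower running product (prefactor 11/3) is a rising factorial.
Adjacent-term ratio: r(k) = -\frac{1}{5} * (k-3) / [(k-\frac{1}{2}) (k+\frac{1}{3}) (k+1)] ; factor over Q: parameters, x = -\frac{1}{5}, and C = \frac{11}{3}.


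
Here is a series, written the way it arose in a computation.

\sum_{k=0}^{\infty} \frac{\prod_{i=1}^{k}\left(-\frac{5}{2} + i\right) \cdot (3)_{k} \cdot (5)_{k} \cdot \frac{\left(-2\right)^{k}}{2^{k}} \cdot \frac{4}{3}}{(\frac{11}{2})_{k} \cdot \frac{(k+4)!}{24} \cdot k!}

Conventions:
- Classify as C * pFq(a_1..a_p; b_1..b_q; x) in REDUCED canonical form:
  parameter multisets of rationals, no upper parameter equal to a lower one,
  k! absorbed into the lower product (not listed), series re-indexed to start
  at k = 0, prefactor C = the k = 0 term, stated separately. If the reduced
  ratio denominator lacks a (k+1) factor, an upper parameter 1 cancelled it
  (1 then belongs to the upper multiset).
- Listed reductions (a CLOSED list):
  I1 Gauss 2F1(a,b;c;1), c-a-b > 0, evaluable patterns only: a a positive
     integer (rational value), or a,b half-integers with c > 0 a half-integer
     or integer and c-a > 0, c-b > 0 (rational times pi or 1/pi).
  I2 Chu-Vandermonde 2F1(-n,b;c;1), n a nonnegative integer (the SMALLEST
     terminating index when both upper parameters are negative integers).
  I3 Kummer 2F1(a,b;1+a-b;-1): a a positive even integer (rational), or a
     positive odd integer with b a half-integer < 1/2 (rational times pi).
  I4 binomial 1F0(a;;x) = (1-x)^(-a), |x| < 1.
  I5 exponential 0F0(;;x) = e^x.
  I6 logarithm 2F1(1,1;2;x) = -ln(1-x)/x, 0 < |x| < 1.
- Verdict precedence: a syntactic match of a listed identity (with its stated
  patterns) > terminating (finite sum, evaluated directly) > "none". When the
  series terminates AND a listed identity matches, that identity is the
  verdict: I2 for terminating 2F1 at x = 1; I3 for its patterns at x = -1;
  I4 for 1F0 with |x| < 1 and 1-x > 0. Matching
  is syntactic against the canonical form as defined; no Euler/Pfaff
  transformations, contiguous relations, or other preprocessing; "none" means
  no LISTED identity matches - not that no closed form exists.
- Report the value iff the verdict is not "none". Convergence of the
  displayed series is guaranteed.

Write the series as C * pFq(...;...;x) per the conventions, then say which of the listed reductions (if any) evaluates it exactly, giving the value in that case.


With C = \frac{4}{3}: the canonical form is 2F1(-\frac{3}{2}, 3; \frac{11}{2}; -1). Verdict: Kummer (I3) applies (x = -1; c = \frac{11}{2} equals 1+a-b for upper {-\frac{3}{2}, 3}: listed pattern). Value: \frac{105}{128} \cdot \pi.

Structural cue: t_0 being \frac{4}{3}, the two k-th powers (prefactor 4/3) combine into one argument.
Term ratio: r(k) = -1 * (k-\frac{3}{2}) (k+3) / [(k+\frac{11}{2}) (k+1)] - poly over poly, x = -1 from leading terms; C = \frac{4}{3} at k = 0.


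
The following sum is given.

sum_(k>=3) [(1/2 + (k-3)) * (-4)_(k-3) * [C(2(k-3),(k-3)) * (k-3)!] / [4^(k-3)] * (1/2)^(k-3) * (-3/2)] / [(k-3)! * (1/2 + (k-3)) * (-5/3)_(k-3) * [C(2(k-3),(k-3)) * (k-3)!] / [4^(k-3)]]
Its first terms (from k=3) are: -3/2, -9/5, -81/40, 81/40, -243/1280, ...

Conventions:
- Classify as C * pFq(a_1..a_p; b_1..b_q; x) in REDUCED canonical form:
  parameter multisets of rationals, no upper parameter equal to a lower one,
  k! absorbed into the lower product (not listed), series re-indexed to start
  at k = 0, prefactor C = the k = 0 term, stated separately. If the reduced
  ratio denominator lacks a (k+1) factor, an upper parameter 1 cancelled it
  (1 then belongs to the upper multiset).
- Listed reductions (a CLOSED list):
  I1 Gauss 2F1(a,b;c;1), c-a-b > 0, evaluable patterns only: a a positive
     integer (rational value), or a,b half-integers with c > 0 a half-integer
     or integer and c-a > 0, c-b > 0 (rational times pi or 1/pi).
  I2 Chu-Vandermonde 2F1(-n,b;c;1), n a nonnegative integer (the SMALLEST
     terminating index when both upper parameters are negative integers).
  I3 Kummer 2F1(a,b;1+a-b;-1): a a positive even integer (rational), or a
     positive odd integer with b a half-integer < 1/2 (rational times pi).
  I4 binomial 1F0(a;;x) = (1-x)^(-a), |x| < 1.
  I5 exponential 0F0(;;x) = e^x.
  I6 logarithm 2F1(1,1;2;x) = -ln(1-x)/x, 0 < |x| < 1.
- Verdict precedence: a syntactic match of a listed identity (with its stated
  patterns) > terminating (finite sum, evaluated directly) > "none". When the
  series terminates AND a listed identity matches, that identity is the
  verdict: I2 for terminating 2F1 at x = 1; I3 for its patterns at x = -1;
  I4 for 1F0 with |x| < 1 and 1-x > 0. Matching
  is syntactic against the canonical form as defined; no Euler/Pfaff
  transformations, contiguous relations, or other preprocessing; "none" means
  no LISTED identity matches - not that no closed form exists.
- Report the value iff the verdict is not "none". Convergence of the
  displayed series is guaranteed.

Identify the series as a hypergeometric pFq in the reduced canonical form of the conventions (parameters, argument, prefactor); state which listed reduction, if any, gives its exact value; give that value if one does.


Classification (C = -3/2): 1F1 with upper {-4}, lower {-5/3}, argument x = 1/2. Verdict: terminating - upper -4 stops the sum at k = 4; the 5 terms are added exactly. Hence: -4467/1280.

The tell: t_0 = -3/2 here, and C(2k,k) (C = -3/2) equals 4^k (1/2)_k / k!.
Ratio: r(k) = (1/2) * (k-4) / [(k-5/3) (k+1)] - rational in k. x = (1/2); t_0 = -3/2; negate the roots.


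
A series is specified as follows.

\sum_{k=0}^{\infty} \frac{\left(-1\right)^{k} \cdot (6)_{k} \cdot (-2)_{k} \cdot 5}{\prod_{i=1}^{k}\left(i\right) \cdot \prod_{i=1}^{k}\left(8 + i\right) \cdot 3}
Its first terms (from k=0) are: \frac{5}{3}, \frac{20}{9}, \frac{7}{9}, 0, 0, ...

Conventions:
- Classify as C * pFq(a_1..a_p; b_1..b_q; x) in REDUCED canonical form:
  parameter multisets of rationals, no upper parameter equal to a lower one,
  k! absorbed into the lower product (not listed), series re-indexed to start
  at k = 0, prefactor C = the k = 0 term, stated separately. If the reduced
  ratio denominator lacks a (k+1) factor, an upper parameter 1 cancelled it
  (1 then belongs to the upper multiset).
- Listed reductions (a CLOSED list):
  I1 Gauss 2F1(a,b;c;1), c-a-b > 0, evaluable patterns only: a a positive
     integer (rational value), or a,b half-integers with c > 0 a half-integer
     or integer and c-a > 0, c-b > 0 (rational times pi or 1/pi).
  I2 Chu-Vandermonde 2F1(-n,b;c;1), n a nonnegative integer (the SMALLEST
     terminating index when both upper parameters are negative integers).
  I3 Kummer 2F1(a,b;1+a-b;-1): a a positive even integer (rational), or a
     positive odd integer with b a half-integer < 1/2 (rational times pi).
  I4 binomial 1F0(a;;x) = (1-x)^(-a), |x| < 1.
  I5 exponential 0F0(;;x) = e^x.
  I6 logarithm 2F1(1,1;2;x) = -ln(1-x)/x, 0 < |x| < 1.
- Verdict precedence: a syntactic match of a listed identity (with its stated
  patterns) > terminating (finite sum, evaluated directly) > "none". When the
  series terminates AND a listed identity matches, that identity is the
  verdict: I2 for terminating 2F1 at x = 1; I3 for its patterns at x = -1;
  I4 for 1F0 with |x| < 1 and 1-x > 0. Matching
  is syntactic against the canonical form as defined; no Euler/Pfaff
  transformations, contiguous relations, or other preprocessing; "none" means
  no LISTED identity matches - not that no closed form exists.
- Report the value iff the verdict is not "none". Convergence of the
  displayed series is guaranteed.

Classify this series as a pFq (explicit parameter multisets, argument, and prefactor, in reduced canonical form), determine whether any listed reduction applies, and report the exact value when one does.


Key step: with t_0 = \frac{5}{3}, the constant factors (prefactor 5/3) combine into one prefactor.
Step ratio: r(k) = -1 * (k-2) (k+6) / [(k+9) (k+1)] - rational in k, leading ratio -1; with t_0 = \frac{5}{3}, classification follows.

At argument -1: a 2F1 with upper {-2, 6}, lower {9}, scaled by C = \frac{5}{3}. Verdict (x = -1): Kummer (I3) applies (x = -1; c = 9 equals 1+a-b for upper {-2, 6}: listed pattern). Its exact value is \frac{14}{3}.


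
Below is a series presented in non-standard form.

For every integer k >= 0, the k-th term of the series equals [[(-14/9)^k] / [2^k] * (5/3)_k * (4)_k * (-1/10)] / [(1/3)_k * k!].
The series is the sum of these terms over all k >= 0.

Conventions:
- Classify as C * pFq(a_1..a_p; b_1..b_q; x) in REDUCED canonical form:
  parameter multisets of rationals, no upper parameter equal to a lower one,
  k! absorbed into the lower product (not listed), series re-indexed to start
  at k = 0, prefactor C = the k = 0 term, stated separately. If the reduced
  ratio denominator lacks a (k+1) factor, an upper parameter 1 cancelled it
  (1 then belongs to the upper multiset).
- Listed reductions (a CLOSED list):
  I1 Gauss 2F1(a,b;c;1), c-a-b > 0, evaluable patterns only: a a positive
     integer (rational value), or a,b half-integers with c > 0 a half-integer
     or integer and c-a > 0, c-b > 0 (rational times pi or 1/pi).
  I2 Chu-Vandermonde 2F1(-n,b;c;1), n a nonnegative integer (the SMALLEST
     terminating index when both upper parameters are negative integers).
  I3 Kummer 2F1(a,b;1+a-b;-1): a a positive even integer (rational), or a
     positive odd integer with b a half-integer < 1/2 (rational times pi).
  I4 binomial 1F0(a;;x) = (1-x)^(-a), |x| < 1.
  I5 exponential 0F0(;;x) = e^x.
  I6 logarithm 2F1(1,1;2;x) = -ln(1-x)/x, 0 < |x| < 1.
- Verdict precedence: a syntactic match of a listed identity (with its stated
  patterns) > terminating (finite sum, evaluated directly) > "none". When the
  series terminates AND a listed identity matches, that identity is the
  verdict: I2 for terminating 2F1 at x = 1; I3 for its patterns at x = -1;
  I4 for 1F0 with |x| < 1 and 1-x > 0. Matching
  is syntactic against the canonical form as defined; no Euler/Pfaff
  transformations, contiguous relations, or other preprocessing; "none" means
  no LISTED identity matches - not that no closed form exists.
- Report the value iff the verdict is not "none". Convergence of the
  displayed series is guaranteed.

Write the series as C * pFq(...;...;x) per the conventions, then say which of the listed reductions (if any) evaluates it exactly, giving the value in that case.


The series (x = -7/9) is 2F1: upper {5/3, 4}, lower {1/3}, prefactor -1/10. Verdict: none. No listed pattern accepts 2F1(5/3, 4; 1/3; -7/9).

First insight: from the first term -1/10: the two k-th powers (C = -1/10) combine into one argument.
Consecutive-term ratio: r(k) = (-7/9) * (k+5/3) (k+4) / [(k+1/3) (k+1)] - rational in k, leading ratio (-7/9); with t_0 = -1/10, classification follows.


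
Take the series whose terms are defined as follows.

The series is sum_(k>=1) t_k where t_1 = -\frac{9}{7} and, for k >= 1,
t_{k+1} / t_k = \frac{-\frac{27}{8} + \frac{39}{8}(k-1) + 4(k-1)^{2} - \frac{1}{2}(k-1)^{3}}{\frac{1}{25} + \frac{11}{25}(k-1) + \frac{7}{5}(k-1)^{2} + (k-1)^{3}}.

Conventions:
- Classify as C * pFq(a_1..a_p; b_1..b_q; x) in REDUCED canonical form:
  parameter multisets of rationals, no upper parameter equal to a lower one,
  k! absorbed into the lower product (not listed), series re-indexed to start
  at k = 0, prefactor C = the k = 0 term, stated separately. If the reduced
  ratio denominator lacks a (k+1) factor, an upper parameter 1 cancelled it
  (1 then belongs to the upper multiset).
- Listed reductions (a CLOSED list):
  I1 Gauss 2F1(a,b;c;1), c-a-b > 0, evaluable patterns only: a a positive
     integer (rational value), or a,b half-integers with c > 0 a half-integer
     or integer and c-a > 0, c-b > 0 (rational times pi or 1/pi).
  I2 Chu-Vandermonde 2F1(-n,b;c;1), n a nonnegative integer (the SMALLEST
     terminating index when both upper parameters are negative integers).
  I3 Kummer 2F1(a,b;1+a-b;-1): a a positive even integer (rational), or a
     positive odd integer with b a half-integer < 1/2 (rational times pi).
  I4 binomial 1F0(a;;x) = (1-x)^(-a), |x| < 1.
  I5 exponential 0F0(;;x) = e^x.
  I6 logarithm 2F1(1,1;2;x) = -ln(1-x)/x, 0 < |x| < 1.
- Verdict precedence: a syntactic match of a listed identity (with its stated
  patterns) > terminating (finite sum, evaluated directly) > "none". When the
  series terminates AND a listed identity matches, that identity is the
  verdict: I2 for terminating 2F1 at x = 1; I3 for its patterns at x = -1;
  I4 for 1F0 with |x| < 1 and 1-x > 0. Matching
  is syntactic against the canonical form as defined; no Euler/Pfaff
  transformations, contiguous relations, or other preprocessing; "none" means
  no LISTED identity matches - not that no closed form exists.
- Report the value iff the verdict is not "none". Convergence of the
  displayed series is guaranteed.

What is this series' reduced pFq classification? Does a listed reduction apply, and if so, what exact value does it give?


Classification (C = -\frac{9}{7}): 3F2 with upper {-9, -\frac{1}{2}, \frac{3}{2}}, lower {\frac{1}{5}, \frac{1}{5}}, argument x = -\frac{1}{2}. Verdict: terminating - no listed pattern fits, but -9 in the upper list cuts the series at k = 9; direct evaluation. Hence: \frac{138654653067724254625202679}{156461567649162626859008}.

Key step: t_0 = -\frac{9}{7} here, and the expanded ratio factors over Q; C = -9/7, x = -1/2, roots give parameters.
Step ratio: r(k) = -\frac{1}{2} * (k-9) (k-\frac{1}{2}) (k+\frac{3}{2}) / [(k+\frac{1}{5}) (k+\frac{1}{5}) (k+1)] - rational in k, leading ratio -\frac{1}{2}; with t_0 = -\frac{9}{7}, classification follows.


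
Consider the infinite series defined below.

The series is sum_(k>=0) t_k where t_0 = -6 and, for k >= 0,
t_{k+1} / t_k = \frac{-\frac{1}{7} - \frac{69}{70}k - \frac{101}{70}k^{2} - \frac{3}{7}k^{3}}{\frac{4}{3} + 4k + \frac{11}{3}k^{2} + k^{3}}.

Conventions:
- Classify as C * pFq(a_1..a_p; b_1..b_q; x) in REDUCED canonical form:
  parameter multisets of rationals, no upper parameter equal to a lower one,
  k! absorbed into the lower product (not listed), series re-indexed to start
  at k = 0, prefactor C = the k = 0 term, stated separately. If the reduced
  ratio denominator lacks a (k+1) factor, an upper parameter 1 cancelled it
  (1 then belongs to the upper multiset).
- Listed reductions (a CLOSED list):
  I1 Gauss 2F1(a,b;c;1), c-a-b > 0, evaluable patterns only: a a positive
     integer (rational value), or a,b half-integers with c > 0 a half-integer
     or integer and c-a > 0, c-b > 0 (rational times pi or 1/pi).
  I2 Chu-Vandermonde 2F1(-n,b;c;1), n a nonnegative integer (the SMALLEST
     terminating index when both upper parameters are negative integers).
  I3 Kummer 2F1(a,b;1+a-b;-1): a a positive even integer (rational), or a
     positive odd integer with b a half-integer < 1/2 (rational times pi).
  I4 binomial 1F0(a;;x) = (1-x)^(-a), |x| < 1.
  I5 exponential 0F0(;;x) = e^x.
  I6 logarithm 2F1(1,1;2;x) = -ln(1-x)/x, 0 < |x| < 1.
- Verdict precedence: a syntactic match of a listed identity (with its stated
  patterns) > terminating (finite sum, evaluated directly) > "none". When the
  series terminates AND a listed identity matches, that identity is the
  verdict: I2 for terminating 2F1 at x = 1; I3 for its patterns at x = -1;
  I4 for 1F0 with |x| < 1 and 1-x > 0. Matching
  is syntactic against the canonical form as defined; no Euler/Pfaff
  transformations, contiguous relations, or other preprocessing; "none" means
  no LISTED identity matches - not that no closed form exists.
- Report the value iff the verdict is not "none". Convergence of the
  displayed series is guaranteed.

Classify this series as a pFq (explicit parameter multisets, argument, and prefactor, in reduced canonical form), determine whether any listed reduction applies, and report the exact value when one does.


Reduced: x = -\frac{3}{7}, 2F1, upper = {\frac{1}{5}, \frac{5}{2}}, lower = {2}, C = -6. Verdict: none. Every listed pattern misses the 2F1 form at -\frac{3}{7}, upper {\frac{1}{5}, \frac{5}{2}}.

The tell: t_0 being -6, cancel k + 2/3 from the displayed ratio first; then C = -6, x = -3/7.
Consecutive-term ratio: r(k) = -\frac{3}{7} * (k+\frac{1}{5}) (k+\frac{5}{2}) / [(k+2) (k+1)] - rational in k, leading ratio -\frac{3}{7}; with t_0 = -6, classification follows.


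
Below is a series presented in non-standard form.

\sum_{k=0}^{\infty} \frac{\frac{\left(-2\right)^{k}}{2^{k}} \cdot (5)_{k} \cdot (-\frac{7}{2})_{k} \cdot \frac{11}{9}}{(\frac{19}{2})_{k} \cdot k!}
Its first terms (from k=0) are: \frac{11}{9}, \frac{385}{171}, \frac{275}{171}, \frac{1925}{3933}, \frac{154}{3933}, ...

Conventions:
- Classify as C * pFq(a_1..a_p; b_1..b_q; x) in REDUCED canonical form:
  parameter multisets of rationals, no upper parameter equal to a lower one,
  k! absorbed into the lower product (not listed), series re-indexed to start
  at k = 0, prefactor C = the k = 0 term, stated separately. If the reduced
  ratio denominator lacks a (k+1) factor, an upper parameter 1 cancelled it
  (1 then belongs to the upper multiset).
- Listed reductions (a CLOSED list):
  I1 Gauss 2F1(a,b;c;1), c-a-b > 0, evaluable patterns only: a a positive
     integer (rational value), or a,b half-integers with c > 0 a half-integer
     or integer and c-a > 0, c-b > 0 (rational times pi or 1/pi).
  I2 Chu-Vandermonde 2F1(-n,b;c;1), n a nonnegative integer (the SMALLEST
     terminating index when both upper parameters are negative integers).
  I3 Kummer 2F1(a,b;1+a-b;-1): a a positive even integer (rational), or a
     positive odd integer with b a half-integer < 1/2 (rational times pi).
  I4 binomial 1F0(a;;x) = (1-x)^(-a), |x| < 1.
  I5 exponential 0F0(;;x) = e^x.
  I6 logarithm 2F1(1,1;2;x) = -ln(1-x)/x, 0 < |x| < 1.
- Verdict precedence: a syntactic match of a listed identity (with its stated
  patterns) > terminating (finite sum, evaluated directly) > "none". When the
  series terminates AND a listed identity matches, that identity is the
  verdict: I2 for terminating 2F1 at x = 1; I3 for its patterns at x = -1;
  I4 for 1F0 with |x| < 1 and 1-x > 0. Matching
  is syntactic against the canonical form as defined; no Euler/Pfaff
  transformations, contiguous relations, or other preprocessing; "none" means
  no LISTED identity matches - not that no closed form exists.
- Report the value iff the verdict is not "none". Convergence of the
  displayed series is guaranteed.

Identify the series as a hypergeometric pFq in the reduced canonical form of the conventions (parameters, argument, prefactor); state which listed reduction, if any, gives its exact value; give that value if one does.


The tell: t_0 being \frac{11}{9}, the two k-th powers (prefactor 11/9) combine into one argument.
Adjacent-term ratio: r(k) = -1 * (k-\frac{7}{2}) (k+5) / [(k+\frac{19}{2}) (k+1)] ; factor over Q: parameters, x = -1, and C = \frac{11}{9}.

This is \frac{11}{9} * 2F1(-\frac{7}{2}, 5; \frac{19}{2}; -1) in reduced canonical form. Verdict: this is the Kummer evaluation I3 (x = -1; c = \frac{19}{2} equals 1+a-b for upper {-\frac{7}{2}, 5}: listed pattern). Sum: \frac{935935}{524288} \cdot \pi.


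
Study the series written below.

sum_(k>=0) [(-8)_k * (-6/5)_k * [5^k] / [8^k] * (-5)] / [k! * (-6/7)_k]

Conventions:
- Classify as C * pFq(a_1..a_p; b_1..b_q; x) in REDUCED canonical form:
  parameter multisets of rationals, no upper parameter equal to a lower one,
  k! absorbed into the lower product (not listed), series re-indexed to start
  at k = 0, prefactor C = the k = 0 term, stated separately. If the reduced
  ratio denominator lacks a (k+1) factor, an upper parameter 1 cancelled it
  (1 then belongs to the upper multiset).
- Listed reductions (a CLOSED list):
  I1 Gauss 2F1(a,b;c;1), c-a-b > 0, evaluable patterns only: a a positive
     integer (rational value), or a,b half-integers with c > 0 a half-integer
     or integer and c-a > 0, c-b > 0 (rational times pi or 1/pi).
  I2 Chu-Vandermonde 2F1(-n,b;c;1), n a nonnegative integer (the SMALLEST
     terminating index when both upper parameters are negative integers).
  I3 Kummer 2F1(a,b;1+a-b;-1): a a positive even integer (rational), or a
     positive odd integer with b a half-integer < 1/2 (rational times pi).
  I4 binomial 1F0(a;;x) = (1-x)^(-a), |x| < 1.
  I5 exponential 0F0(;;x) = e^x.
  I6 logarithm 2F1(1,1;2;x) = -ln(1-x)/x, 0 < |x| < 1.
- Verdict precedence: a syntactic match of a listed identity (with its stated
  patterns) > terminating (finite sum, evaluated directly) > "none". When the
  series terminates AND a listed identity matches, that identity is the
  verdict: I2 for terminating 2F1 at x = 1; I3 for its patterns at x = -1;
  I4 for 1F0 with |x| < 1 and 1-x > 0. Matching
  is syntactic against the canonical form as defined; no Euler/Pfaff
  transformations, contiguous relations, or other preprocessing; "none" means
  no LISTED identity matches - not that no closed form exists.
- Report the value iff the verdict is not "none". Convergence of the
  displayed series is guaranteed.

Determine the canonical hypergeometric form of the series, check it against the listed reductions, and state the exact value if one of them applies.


The tell: t_0 being -5, the two geometric factors (prefactor -5) combine into one argument.
Ratio: r(k) = (5/8) * (k-8) (k-6/5) / [(k-6/7) (k+1)] ; factor over Q: parameters, x = (5/8), and C = -5.

With C = -5: the canonical form is 2F1(-8, -6/5; -6/7; 5/8). Verdict: terminating - upper -8 stops the sum at k = 8; the 9 terms are added exactly. Value: 19371646523153/230133071872.


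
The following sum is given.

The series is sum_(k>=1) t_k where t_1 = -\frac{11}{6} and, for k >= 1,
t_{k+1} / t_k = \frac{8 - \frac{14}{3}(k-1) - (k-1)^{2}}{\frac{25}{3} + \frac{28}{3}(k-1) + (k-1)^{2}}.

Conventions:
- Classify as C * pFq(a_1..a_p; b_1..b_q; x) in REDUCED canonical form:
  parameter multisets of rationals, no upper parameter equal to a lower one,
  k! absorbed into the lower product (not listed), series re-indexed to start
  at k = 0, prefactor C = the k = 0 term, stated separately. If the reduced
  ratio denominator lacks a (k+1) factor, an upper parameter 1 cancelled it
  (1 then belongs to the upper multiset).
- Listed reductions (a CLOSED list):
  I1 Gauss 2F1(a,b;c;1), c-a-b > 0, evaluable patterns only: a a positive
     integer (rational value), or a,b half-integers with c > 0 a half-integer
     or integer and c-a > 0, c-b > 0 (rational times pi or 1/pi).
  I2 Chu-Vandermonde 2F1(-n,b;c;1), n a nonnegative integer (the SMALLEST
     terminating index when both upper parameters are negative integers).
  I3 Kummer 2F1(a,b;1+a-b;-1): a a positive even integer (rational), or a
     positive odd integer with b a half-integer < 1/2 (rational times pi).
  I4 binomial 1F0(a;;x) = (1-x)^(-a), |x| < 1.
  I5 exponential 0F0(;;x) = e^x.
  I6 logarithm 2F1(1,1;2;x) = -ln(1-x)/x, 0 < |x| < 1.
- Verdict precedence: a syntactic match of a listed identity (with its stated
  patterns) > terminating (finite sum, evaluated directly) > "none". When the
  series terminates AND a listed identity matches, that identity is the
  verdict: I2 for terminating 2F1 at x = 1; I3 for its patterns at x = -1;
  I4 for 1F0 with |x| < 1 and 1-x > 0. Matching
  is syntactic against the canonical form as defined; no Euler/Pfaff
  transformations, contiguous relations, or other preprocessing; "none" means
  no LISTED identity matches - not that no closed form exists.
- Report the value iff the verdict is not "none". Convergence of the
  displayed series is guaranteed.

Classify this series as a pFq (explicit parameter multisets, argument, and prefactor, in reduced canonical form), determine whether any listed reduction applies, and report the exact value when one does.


At argument -1: a 2F1 with upper {-\frac{4}{3}, 6}, lower {\frac{25}{3}}, scaled by C = -\frac{11}{6}. Verdict at x = -1: the Kummer evaluation I3 matches (x = -1; c = \frac{25}{3} equals 1+a-b for upper {-\frac{4}{3}, 6}: listed pattern). Hence: -\frac{4598}{1215}.

The tell: t_0 = -\frac{11}{6} here, and factor the ratio over Q (C = -11/6, x = -1): negated roots = parameters.
Step ratio: r(k) = -1 * (k-\frac{4}{3}) (k+6) / [(k+\frac{25}{3}) (k+1)] - poly over poly, x = -1 from leading terms; C = -\frac{11}{6} at k = 0.


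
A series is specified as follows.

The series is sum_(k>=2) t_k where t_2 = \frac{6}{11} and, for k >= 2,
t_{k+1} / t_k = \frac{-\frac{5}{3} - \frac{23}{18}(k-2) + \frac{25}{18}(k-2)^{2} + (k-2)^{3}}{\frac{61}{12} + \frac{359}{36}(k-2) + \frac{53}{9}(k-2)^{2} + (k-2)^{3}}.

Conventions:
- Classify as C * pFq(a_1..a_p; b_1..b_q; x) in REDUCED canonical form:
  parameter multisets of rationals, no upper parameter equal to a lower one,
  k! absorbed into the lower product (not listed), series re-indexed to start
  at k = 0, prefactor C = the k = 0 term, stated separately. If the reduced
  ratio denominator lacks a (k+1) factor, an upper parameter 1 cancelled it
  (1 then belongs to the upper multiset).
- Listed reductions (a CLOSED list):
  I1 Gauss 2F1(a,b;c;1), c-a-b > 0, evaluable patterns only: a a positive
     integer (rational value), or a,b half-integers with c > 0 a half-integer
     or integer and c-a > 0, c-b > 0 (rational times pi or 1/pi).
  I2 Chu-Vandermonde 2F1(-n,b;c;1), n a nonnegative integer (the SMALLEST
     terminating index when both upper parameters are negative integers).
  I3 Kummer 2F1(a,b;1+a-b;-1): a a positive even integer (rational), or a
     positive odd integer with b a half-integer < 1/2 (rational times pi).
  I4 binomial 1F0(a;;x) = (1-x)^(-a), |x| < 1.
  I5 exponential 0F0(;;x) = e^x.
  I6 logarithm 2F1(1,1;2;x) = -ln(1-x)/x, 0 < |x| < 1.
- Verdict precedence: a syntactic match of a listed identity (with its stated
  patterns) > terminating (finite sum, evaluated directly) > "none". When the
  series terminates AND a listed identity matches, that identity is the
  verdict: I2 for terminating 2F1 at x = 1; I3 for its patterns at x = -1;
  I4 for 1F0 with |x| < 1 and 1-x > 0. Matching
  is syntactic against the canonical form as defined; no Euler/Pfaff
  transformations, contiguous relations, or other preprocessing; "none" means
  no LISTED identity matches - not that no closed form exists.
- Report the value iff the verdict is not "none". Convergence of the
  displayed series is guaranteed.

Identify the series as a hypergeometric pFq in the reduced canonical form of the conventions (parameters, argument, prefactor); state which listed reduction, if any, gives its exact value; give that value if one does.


Structural cue: x = 1 and roots of the ratio polynomials (C = 6/11, x = 1) are the negated parameters.
Ratio: r(k) = 1 * (k-\frac{10}{9}) (k+1) / [(k+\frac{61}{18}) (k+1)] - rational in k. x = 1; t_0 = \frac{6}{11}; negate the roots.

The series (x = 1) is 2F1: upper {-\frac{10}{9}, 1}, lower {\frac{61}{18}}, prefactor \frac{6}{11}. Verdict: the Gauss summation I1 matches (x = 1: the Gamma ratio telescopes since c-a-b = 7/2 > 0 and a = 1 in Z>0). Sum: \frac{86}{231}.


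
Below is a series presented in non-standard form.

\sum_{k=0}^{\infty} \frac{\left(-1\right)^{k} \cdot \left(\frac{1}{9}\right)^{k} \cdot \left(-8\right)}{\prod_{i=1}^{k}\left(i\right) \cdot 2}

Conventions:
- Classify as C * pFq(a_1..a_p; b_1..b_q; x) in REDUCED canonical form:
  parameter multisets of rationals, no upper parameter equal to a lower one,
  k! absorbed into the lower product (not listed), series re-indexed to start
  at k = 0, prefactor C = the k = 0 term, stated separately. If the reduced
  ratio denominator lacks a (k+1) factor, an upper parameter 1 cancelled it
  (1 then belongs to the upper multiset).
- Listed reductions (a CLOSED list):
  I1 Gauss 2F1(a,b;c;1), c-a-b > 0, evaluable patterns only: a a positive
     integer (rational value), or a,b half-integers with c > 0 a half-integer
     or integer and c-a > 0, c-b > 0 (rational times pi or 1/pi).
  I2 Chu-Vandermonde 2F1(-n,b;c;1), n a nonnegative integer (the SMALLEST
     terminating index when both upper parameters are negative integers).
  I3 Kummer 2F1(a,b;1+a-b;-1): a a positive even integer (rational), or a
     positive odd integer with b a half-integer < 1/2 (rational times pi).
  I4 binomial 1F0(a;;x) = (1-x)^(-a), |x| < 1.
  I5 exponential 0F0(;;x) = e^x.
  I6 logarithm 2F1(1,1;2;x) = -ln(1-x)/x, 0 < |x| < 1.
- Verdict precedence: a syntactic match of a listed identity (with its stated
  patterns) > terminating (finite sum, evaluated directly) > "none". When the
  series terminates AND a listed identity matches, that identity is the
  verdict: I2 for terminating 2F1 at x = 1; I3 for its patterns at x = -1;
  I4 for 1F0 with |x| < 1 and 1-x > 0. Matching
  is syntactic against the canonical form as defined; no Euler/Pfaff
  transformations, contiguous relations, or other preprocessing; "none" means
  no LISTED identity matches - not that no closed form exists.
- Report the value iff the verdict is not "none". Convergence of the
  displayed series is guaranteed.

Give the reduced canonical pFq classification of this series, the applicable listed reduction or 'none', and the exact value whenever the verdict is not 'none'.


At argument -\frac{1}{9}: a 0F0 with upper {-}, lower {-}, scaled by C = -4. Verdict (x = -\frac{1}{9}): the I5 exponential reduction applies (the 0F0 exponential series at x = -\frac{1}{9}). Its exact value is \left(-4\right) \cdot e^{-\frac{1}{9}}.

First insight: t_0 being -4, the constant factors (C = -4) combine into one prefactor.
Ratio: r(k) = -\frac{1}{9} * 1 / [(k+1)] ; factor over Q: parameters, x = -\frac{1}{9}, and C = -4.


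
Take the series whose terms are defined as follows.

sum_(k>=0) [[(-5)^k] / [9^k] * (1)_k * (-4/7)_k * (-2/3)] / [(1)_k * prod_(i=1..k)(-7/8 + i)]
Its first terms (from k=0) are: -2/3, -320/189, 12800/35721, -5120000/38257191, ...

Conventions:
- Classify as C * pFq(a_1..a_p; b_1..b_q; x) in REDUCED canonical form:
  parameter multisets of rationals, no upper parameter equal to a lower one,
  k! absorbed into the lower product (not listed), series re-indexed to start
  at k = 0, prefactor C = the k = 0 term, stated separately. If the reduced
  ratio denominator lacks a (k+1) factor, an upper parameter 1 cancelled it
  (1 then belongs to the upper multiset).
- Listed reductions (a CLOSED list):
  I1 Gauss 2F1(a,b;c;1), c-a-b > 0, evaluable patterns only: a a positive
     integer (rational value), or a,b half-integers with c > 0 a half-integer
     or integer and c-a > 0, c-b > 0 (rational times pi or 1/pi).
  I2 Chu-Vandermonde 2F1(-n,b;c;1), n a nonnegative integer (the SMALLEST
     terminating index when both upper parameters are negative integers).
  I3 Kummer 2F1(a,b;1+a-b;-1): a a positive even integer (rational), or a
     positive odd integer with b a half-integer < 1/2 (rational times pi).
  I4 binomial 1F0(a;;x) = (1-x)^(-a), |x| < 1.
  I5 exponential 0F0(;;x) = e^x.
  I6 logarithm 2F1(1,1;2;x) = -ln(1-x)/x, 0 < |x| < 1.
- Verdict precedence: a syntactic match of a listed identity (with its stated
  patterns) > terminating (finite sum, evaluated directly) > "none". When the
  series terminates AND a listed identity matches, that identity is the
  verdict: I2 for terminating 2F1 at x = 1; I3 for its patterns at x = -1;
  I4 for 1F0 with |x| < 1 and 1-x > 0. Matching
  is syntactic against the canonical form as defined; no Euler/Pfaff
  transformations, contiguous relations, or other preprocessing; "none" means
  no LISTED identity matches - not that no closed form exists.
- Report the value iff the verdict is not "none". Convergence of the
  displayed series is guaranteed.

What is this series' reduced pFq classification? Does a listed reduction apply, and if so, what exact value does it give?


This is -2/3 * 2F1(-4/7, 1; 1/8; -5/9) in reduced canonical form. Verdict: none. No listed pattern accepts 2F1(-4/7, 1; 1/8; -5/9).

The tell: t_0 being -2/3, (1)_k (prefactor -2/3) is k! itself.
Ratio: r(k) = (-5/9) * (k-4/7) (k+1) / [(k+1/8) (k+1)] - rational in k. x = (-5/9); t_0 = -2/3; negate the roots.


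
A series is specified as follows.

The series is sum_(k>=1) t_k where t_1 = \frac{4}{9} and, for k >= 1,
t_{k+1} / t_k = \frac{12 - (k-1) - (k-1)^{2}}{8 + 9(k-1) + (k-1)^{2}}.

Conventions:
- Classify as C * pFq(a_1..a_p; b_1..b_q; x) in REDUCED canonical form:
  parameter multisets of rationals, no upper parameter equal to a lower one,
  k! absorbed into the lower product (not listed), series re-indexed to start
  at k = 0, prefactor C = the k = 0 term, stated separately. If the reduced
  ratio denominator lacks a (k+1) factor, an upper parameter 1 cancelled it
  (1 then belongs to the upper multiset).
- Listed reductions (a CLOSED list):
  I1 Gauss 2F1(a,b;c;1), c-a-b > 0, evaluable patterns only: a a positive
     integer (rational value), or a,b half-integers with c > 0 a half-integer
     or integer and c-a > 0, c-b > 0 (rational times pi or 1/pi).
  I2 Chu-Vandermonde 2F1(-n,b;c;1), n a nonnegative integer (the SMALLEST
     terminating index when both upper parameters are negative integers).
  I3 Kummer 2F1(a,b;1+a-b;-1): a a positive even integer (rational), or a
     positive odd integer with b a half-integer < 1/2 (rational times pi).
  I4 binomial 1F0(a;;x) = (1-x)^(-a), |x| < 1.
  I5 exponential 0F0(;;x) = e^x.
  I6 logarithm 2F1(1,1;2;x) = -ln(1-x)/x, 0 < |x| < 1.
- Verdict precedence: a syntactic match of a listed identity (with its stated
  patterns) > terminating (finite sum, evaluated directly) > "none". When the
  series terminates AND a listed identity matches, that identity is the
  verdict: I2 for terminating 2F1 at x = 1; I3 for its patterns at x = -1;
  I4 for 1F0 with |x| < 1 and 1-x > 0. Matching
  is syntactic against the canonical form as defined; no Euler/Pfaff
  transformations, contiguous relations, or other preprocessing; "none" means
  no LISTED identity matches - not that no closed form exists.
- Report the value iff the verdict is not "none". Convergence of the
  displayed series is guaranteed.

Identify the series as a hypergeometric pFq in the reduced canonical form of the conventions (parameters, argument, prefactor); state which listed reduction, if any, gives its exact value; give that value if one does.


Prefactor \frac{4}{9}, argument -1: 2F1 with upper {-3, 4} over lower {8}. Verdict: the Kummer evaluation I3 applies (x = -1; c = 8 equals 1+a-b for upper {-3, 4}: listed pattern). Hence: \frac{14}{9}.

Structural cue: from the first term \frac{4}{9}: factor the ratio over Q (C = 4/9, x = -1): negated roots = parameters.
Adjacent-term ratio: r(k) = -1 * (k-3) (k+4) / [(k+8) (k+1)] - rational; roots negated = parameters, x = -1, C = \frac{4}{9}.


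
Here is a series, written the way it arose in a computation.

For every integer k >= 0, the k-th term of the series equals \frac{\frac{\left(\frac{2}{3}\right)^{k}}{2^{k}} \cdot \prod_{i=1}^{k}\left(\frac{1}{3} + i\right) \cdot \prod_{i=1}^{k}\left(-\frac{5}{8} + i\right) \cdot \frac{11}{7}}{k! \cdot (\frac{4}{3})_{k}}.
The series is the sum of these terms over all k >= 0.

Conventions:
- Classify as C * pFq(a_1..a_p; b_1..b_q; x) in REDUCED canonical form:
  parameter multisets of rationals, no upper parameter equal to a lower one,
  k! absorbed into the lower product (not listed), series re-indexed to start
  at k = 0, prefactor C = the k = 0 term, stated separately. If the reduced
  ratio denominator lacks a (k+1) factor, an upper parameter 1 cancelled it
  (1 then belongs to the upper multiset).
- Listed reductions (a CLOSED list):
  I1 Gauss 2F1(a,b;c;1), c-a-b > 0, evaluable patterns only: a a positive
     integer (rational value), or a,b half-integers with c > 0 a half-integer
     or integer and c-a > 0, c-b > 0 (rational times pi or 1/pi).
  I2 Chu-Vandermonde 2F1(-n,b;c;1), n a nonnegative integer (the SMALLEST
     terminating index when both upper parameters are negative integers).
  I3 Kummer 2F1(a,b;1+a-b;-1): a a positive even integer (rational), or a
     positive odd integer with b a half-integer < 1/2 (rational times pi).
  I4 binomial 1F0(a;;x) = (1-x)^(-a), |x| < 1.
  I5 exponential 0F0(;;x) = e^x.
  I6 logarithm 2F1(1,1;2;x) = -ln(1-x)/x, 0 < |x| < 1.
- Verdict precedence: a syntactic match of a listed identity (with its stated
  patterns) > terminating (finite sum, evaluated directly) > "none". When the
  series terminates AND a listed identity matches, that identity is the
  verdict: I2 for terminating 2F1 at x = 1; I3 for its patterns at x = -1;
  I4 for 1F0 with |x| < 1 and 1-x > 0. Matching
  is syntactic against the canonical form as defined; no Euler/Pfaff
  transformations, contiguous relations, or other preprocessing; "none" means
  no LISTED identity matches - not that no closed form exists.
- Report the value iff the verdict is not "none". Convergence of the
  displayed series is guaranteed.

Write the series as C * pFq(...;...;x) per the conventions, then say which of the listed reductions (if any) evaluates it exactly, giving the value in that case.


Canonical form: C = \frac{11}{7} times 1F0 with upper {\frac{3}{8}}, lower {-}, x = \frac{1}{3}. Verdict: this is binomial (I4) (the 1F0 binomial series: exponent -3/8, x = \frac{1}{3}). Exact value: \frac{11}{7} \cdot \left(\frac{2}{3}\right)^{-\frac{3}{8}}.

Structural cue: t_0 being \frac{11}{7}, the two k-th powers (C = 11/7) combine into one argument.
Term ratio: r(k) = \frac{1}{3} * (k+\frac{3}{8}) / [(k+1)] ; factor over Q: parameters, x = \frac{1}{3}, and C = \frac{11}{7}.
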